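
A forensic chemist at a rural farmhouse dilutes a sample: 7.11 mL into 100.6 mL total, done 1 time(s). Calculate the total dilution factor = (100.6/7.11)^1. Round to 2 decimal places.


Dilution factor calculation:
Single dilution = V_total / V_sample = 100.6 / 7.11 ≈ 14.149086
Number of dilutions = 1
Total DF = (100.6 / 7.11)^1 (full precision, rounded at the end) = 14.15

14.15


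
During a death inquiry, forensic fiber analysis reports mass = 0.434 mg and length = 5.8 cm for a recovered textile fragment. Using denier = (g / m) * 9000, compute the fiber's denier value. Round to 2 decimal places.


Denier calculation:
Mass in grams = 0.434 mg / 1000 = 0.000434 g
Length in meters = 5.8 cm / 100 = 0.058 m
Linear density = mass / length = 0.000434 / 0.058 = 0.00748276 g/m
Denier = (g/m) * 9000 = 0.00748276 * 9000 = 67.34

67.34


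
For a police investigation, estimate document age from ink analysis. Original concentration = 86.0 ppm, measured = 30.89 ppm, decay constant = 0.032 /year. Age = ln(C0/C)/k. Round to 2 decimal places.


Document age estimation:
C0/C = 86.0 / 30.89 = 2.784073
ln(C0/C) = 1.023915
t = 1.023915 / 0.032 = 32.00 years

32.00


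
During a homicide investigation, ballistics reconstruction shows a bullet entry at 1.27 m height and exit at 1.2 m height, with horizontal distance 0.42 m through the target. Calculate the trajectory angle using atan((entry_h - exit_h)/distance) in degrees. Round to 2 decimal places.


Bullet trajectory angle:
Height difference = 1.27 - 1.2 = 0.07 m
angle = atan(0.07 / 0.42)
angle = atan(0.166667)
angle = 9.46 degrees

9.46


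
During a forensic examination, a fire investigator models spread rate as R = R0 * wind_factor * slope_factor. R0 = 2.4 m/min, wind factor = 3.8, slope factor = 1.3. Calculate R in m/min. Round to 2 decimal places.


Fire spread rate calculation:
R = R0 * wind_factor * slope_factor
= 2.4 * 3.8 * 1.3
= 9.12 * 1.3
= 11.86 m/min

11.86


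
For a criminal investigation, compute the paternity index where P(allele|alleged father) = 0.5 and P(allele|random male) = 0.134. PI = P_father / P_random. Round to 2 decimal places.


Paternity Index calculation:
PI = P(allele|father) / P(allele|random)
PI = 0.5 / 0.134
PI = 3.73

3.73


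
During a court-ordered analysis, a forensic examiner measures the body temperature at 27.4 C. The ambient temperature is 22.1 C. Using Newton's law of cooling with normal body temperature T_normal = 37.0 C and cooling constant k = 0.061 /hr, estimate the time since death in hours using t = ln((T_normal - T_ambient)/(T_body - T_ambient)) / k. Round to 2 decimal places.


Using Newton's law of cooling:
t = ln((T_normal - T_ambient) / (T_body - T_ambient)) / k
T_normal - T_ambient = 14.9
T_body - T_ambient = 5.3
Ratio = 2.811321
ln(ratio) = 1.033654
t = 1.033654 / 0.061 = 16.95 hours

16.95


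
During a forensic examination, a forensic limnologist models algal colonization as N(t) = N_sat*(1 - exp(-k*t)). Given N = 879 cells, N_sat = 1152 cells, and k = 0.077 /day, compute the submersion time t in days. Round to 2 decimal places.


PMSI from diatom colonization curve:
N / N_sat = 879 / 1152 = 0.763021
1 - N/N_sat = 0.236979
ln(1 - N/N_sat) = -1.439784
t = -ln(1 - N/N_sat) / k = -(-1.439784) / 0.077 = 18.70 days

18.70


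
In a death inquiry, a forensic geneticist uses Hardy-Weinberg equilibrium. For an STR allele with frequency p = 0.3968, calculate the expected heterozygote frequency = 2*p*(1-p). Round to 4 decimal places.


Hardy-Weinberg heterozygote frequency:
q = 1 - p = 1 - 0.3968 = 0.6032
2pq = 2 * 0.3968 * 0.6032 = 0.4787

0.4787


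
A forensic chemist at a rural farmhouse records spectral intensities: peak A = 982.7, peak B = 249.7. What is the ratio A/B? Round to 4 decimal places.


Spectral peak ratio:
Peak A = 982.7 counts
Peak B = 249.7 counts
Ratio = 982.7 / 249.7 = 3.9355

3.9355


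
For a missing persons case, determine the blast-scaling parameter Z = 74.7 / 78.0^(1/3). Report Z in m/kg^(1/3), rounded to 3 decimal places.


Scaled distance calculation:
W^(1/3) = 78.0^(1/3) = 4.272659
Z = R / W^(1/3) = 74.7 / 4.272659
Z = 17.483 m/kg^(1/3)

17.483


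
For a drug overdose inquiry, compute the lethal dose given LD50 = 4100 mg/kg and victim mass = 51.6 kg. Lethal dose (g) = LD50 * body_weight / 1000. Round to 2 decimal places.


Lethal dose calculation:
Lethal dose = LD50 * body_weight / 1000
= 4100 * 51.6 / 1000
= 211560 / 1000
= 211.56 g

211.56


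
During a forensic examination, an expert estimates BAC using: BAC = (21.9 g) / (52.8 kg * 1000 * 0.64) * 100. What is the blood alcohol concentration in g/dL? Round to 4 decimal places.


Applying the Widmark formula:
BAC = (dose_g / (body_wt * 1000 * r)) * 100
Denominator = 52.8 * 1000 * 0.64 = 33792
BAC = (21.9 / 33792) * 100
BAC = 0.0648 g/dL

0.0648


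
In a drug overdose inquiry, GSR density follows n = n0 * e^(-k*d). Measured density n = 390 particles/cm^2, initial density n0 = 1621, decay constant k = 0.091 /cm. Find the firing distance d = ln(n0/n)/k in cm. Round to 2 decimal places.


GSR distance calculation:
n0/n = 1621 / 390 = 4.15641
ln(n0/n) = 1.424652
d = 1.424652 / 0.091 = 15.66 cm

15.66


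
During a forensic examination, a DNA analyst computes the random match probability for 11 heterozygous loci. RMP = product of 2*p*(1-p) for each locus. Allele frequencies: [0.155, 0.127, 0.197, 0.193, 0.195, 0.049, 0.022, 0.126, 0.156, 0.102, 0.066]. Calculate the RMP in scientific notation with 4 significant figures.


Computing RMP for 11 loci:
Locus 1: 2 * 0.155 * 0.845 = 0.26195
Locus 2: 2 * 0.127 * 0.873 = 0.221742
Locus 3: 2 * 0.197 * 0.803 = 0.316382
Locus 4: 2 * 0.193 * 0.807 = 0.311502
Locus 5: 2 * 0.195 * 0.805 = 0.31395
Locus 6: 2 * 0.049 * 0.951 = 0.093198
Locus 7: 2 * 0.022 * 0.978 = 0.043032
Locus 8: 2 * 0.126 * 0.874 = 0.220248
Locus 9: 2 * 0.156 * 0.844 = 0.263328
Locus 10: 2 * 0.102 * 0.898 = 0.183192
Locus 11: 2 * 0.066 * 0.934 = 0.123288
RMP = 9.441e-09

9.441e-09


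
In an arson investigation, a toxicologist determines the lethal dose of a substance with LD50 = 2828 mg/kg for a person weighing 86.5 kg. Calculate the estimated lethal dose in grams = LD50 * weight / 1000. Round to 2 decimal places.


Lethal dose calculation:
Lethal dose = LD50 * body_weight / 1000
= 2828 * 86.5 / 1000
= 244622 / 1000
= 244.62 g

244.62


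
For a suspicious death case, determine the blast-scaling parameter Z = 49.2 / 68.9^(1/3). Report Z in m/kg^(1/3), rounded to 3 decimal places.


Scaled distance calculation:
W^(1/3) = 68.9^(1/3) = 4.099584
Z = R / W^(1/3) = 49.2 / 4.099584
Z = 12.001 m/kg^(1/3)

12.001


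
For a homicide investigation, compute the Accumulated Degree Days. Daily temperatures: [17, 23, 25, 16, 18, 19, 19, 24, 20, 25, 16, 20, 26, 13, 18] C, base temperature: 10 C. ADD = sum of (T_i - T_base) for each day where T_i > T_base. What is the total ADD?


Computing ADD day by day:
Day 1: max(0, 17 - 10) = 7
Day 2: max(0, 23 - 10) = 13
Day 3: max(0, 25 - 10) = 15
Day 4: max(0, 16 - 10) = 6
Day 5: max(0, 18 - 10) = 8
Day 6: max(0, 19 - 10) = 9
Day 7: max(0, 19 - 10) = 9
Day 8: max(0, 24 - 10) = 14
Day 9: max(0, 20 - 10) = 10
Day 10: max(0, 25 - 10) = 15
Day 11: max(0, 16 - 10) = 6
Day 12: max(0, 20 - 10) = 10
Day 13: max(0, 26 - 10) = 16
Day 14: max(0, 13 - 10) = 3
Day 15: max(0, 18 - 10) = 8
Total ADD = 149

149


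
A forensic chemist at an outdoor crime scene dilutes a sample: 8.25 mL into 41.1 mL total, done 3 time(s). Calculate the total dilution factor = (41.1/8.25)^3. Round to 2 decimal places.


Dilution factor calculation:
Single dilution = V_total / V_sample = 41.1 / 8.25 ≈ 4.981818
Number of dilutions = 3
Total DF = (41.1 / 8.25)^3 (full precision, rounded at the end) = 123.64

123.64


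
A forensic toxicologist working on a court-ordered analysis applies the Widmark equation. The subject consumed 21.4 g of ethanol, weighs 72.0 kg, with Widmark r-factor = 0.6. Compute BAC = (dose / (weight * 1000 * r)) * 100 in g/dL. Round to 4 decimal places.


Applying the Widmark formula:
BAC = (dose_g / (body_wt * 1000 * r)) * 100
Denominator = 72.0 * 1000 * 0.6 = 43200
BAC = (21.4 / 43200) * 100
BAC = 0.0495 g/dL

0.0495


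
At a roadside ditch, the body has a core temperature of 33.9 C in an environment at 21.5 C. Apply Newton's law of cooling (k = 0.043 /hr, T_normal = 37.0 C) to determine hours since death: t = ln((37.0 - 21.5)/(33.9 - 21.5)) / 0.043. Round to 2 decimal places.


Using Newton's law of cooling:
t = ln((T_normal - T_ambient) / (T_body - T_ambient)) / k
T_normal - T_ambient = 15.5
T_body - T_ambient = 12.4
Ratio = 1.25
ln(ratio) = 0.223144
t = 0.223144 / 0.043 = 5.19 hours

5.19


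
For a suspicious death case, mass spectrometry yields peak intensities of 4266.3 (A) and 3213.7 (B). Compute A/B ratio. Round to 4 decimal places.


Spectral peak ratio:
Peak A = 4266.3 counts
Peak B = 3213.7 counts
Ratio = 4266.3 / 3213.7 = 1.3275

1.3275


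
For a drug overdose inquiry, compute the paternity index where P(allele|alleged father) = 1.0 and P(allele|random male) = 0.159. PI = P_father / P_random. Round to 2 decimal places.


Paternity Index calculation:
PI = P(allele|father) / P(allele|random)
PI = 1.0 / 0.159
PI = 6.29

6.29


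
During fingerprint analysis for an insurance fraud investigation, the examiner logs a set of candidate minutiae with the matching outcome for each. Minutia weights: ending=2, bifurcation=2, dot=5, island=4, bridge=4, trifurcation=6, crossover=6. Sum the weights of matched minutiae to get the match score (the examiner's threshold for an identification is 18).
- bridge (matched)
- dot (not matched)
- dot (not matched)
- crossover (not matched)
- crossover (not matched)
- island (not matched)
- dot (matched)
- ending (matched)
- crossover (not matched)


Weighted minutiae match score:
  bridge: matched, +4 (running total 4)
  dot: not matched, +0
  dot: not matched, +0
  crossover: not matched, +0
  crossover: not matched, +0
  island: not matched, +0
  dot: matched, +5 (running total 9)
  ending: matched, +2 (running total 11)
  crossover: not matched, +0
Total score = 11
Threshold = 18; verdict = inconclusive

11


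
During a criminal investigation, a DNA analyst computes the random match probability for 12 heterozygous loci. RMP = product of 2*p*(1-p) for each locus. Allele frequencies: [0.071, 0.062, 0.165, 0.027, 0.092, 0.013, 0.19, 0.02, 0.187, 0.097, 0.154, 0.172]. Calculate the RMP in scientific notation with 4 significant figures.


Computing RMP for 12 loci:
Locus 1: 2 * 0.071 * 0.929 = 0.131918
Locus 2: 2 * 0.062 * 0.938 = 0.116312
Locus 3: 2 * 0.165 * 0.835 = 0.27555
Locus 4: 2 * 0.027 * 0.973 = 0.052542
Locus 5: 2 * 0.092 * 0.908 = 0.167072
Locus 6: 2 * 0.013 * 0.987 = 0.025662
Locus 7: 2 * 0.19 * 0.81 = 0.3078
Locus 8: 2 * 0.02 * 0.98 = 0.0392
Locus 9: 2 * 0.187 * 0.813 = 0.304062
Locus 10: 2 * 0.097 * 0.903 = 0.175182
Locus 11: 2 * 0.154 * 0.846 = 0.260568
Locus 12: 2 * 0.172 * 0.828 = 0.284832
RMP = 4.543e-11

4.543e-11


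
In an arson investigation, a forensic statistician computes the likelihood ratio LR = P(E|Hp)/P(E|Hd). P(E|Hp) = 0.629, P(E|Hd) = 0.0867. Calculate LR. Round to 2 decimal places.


Likelihood ratio calculation:
LR = P(E|Hp) / P(E|Hd)
LR = 0.629 / 0.0867
LR = 7.25

7.25


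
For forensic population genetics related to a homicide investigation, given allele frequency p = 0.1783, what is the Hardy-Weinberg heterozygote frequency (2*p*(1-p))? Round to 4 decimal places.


Hardy-Weinberg heterozygote frequency:
q = 1 - p = 1 - 0.1783 = 0.8217
2pq = 2 * 0.1783 * 0.8217 = 0.2930

0.2930


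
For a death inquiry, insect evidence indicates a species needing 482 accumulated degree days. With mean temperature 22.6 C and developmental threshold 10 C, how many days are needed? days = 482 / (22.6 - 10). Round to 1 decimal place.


Insect development time:
Effective temperature = avg_temp - T_base = 22.6 - 10 = 12.6 C
Days = ADD / effective_temp = 482 / 12.6 = 38.3 days

38.3


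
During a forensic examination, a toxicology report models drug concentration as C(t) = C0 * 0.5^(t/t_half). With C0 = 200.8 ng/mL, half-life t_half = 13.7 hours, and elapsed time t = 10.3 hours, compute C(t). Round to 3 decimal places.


Drug concentration decay:
Number of half-lives = t / t_half = 10.3 / 13.7 = 0.751825
Decay factor = 0.5^0.751825 = 0.59385186
C(t) = 200.8 * 0.59385186 = 119.245 ng/mL

119.245


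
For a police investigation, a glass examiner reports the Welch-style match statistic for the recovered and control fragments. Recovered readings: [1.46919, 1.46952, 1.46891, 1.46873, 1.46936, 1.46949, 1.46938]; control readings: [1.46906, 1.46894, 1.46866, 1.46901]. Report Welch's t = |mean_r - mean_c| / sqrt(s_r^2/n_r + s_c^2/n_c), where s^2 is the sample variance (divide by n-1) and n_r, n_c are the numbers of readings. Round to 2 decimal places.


Welch's t-criterion for glass RI comparison:
Recovered mean = sum / n_r = 10.28458 / 7 = 1.4692257
Control mean = sum / n_c = 5.87567 / 4 = 1.4689175
Recovered sample variance s_r^2 = 9.08286e-08
Control sample variance s_c^2 = 3.18917e-08
Welch SE (unpooled) = sqrt(s_r^2/n_r + s_c^2/n_c) = sqrt(1.29755e-08 + 7.97292e-09) = sqrt(2.09484e-08) = 0.000144736
|mean_r - mean_c| = 0.000308214
t = 0.000308214 / 0.000144736 = 2.13

2.13


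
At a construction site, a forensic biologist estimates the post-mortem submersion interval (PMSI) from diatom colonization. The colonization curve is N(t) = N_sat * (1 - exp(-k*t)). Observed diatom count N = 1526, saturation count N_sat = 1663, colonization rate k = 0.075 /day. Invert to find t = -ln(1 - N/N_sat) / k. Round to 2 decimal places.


PMSI from diatom colonization curve:
N / N_sat = 1526 / 1663 = 0.917619
1 - N/N_sat = 0.082381
ln(1 - N/N_sat) = -2.4964
t = -ln(1 - N/N_sat) / k = -(-2.4964) / 0.075 = 33.29 days

33.29


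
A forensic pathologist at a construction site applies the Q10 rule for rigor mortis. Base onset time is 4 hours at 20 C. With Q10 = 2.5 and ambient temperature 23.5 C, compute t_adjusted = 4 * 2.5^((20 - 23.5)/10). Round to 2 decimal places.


Rigor mortis time adjustment:
Exponent = (T_ref - T_actual) / 10 = (20 - 23.5) / 10 = -0.35
Q10 factor = 2.5^-0.35 = 0.72564
t_adjusted = 4 * 0.72564 = 2.90 hours

2.90


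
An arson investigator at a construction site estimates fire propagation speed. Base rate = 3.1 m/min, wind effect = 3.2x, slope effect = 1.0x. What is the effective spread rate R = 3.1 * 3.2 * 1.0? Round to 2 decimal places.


Fire spread rate calculation:
R = R0 * wind_factor * slope_factor
= 3.1 * 3.2 * 1.0
= 9.92 * 1.0
= 9.92 m/min

9.92


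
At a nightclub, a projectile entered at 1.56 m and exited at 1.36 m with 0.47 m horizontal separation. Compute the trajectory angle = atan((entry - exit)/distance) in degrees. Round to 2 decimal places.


Bullet trajectory angle:
Height difference = 1.56 - 1.36 = 0.2 m
angle = atan(0.2 / 0.47)
angle = atan(0.425532)
angle = 23.05 degrees

23.05


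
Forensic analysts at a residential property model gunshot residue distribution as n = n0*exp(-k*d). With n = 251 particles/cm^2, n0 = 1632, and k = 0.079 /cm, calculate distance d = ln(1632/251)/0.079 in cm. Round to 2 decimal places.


GSR distance calculation:
n0/n = 1632 / 251 = 6.501992
ln(n0/n) = 1.872109
d = 1.872109 / 0.079 = 23.70 cm

23.70


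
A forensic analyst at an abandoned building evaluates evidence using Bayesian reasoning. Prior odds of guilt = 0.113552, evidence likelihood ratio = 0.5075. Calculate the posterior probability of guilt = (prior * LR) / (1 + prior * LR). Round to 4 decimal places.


Bayesian evidence evaluation:
Posterior odds = prior_odds * LR = 0.113552 * 0.5075 = 0.05762764
Posterior probability = posterior_odds / (1 + posterior_odds)
= 0.05762764 / (1 + 0.05762764)
= 0.05762764 / 1.05762764
= 0.0545

0.0545


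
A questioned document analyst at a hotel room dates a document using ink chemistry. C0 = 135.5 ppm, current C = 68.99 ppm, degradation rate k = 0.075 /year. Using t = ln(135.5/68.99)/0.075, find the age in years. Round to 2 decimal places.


Document age estimation:
C0/C = 135.5 / 68.99 = 1.964053
ln(C0/C) = 0.67501
t = 0.67501 / 0.075 = 9.00 years

9.00


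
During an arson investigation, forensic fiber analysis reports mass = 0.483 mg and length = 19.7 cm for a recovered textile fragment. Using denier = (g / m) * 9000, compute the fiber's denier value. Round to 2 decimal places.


Denier calculation:
Mass in grams = 0.483 mg / 1000 = 0.000483 g
Length in meters = 19.7 cm / 100 = 0.197 m
Linear density = mass / length = 0.000483 / 0.197 = 0.00245178 g/m
Denier = (g/m) * 9000 = 0.00245178 * 9000 = 22.07

22.07


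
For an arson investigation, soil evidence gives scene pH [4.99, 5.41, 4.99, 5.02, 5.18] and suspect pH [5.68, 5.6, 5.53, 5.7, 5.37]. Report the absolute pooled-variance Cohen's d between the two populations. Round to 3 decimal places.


Pooled-variance Cohen's d for soil pH comparison:
Scene mean = 25.59 / 5 = 5.118
Suspect mean = 27.88 / 5 = 5.576
Scene sample variance s_s^2 = 0.03287
Suspect sample variance s_c^2 = 0.01783
Pooled variance = ((n_s-1)*s_s^2 + (n_c-1)*s_c^2) / (n_s + n_c - 2) = 0.02535
Pooled SD = sqrt(0.02535) = 0.159217
Mean difference = -0.458
|d| = |-0.458| / 0.159217 = 2.877

2.877


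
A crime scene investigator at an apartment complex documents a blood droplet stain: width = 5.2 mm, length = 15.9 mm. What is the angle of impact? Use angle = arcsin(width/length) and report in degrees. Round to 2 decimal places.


Blood spatter impact angle calculation:
width / length = 5.2 / 15.9 = 0.327044
angle = arcsin(0.327044)
angle = 19.09 degrees

19.09


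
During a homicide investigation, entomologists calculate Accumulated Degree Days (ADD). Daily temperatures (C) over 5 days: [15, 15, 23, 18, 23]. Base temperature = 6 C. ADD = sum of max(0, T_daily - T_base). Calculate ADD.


Computing ADD day by day:
Day 1: max(0, 15 - 6) = 9
Day 2: max(0, 15 - 6) = 9
Day 3: max(0, 23 - 6) = 17
Day 4: max(0, 18 - 6) = 12
Day 5: max(0, 23 - 6) = 17
Total ADD = 64

64


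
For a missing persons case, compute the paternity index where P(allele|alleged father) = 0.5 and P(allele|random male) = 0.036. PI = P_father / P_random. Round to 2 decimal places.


Paternity Index calculation:
PI = P(allele|father) / P(allele|random)
PI = 0.5 / 0.036
PI = 13.89

13.89


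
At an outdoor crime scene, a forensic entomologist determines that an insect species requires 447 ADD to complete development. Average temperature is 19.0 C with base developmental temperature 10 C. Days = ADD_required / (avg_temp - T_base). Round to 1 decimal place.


Insect development time:
Effective temperature = avg_temp - T_base = 19.0 - 10 = 9.0 C
Days = ADD / effective_temp = 447 / 9.0 = 49.7 days

49.7


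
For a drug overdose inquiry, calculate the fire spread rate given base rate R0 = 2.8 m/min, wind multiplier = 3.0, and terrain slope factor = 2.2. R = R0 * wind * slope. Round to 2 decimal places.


Fire spread rate calculation:
R = R0 * wind_factor * slope_factor
= 2.8 * 3.0 * 2.2
= 8.4 * 2.2
= 18.48 m/min

18.48


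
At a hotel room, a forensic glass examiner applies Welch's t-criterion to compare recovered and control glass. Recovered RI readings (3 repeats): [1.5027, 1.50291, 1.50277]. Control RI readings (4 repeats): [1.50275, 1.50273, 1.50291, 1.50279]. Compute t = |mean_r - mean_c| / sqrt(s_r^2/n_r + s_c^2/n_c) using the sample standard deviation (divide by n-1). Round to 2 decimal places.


Welch's t-criterion for glass RI comparison:
Recovered mean = sum / n_r = 4.50838 / 3 = 1.5027933
Control mean = sum / n_c = 6.01118 / 4 = 1.502795
Recovered sample variance s_r^2 = 1.14333e-08
Control sample variance s_c^2 = 6.5e-09
Welch SE (unpooled) = sqrt(s_r^2/n_r + s_c^2/n_c) = sqrt(3.81111e-09 + 1.625e-09) = sqrt(5.43611e-09) = 7.373e-05
|mean_r - mean_c| = 1.66667e-06
t = 1.66667e-06 / 7.373e-05 = 0.02

0.02


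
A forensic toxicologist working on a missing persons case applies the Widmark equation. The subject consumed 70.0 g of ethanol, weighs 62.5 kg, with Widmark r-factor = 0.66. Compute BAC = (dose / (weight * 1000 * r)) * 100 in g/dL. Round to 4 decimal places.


Applying the Widmark formula:
BAC = (dose_g / (body_wt * 1000 * r)) * 100
Denominator = 62.5 * 1000 * 0.66 = 41250
BAC = (70.0 / 41250) * 100
BAC = 0.1697 g/dL

0.1697


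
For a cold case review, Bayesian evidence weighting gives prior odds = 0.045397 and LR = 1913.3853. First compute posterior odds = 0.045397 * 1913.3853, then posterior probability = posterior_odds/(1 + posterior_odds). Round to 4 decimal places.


Bayesian evidence evaluation:
Posterior odds = prior_odds * LR = 0.045397 * 1913.3853 = 86.86195
Posterior probability = posterior_odds / (1 + posterior_odds)
= 86.86195 / (1 + 86.86195)
= 86.86195 / 87.86195
= 0.9886

0.9886


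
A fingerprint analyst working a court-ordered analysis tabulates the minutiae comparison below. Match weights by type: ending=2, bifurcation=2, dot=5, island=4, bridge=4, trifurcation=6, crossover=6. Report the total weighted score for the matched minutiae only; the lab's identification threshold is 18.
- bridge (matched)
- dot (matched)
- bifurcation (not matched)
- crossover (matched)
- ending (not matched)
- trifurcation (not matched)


Weighted minutiae match score:
  bridge: matched, +4 (running total 4)
  dot: matched, +5 (running total 9)
  bifurcation: not matched, +0
  crossover: matched, +6 (running total 15)
  ending: not matched, +0
  trifurcation: not matched, +0
Total score = 15
Threshold = 18; verdict = inconclusive

15


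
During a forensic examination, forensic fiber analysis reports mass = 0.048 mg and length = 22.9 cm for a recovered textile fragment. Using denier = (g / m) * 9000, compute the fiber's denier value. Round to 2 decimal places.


Denier calculation:
Mass in grams = 0.048 mg / 1000 = 0.000048 g
Length in meters = 22.9 cm / 100 = 0.229 m
Linear density = mass / length = 0.000048 / 0.229 = 0.00020961 g/m
Denier = (g/m) * 9000 = 0.00020961 * 9000 = 1.89

1.89


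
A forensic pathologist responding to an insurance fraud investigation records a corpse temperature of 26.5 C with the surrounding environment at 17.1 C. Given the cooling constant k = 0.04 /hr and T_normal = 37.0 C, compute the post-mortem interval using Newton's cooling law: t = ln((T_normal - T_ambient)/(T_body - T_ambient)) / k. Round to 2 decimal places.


Using Newton's law of cooling:
t = ln((T_normal - T_ambient) / (T_body - T_ambient)) / k
T_normal - T_ambient = 19.9
T_body - T_ambient = 9.4
Ratio = 2.117021
ln(ratio) = 0.75001
t = 0.75001 / 0.04 = 18.75 hours

18.75


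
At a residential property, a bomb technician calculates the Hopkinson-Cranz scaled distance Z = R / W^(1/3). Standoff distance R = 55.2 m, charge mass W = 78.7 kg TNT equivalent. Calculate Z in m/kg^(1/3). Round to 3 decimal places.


Scaled distance calculation:
W^(1/3) = 78.7^(1/3) = 4.285402
Z = R / W^(1/3) = 55.2 / 4.285402
Z = 12.881 m/kg^(1/3)

12.881


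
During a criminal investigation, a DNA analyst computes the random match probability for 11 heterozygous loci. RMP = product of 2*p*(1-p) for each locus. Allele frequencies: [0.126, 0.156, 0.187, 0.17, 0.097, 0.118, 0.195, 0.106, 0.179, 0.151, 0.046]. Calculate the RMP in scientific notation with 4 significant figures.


Computing RMP for 11 loci:
Locus 1: 2 * 0.126 * 0.874 = 0.220248
Locus 2: 2 * 0.156 * 0.844 = 0.263328
Locus 3: 2 * 0.187 * 0.813 = 0.304062
Locus 4: 2 * 0.17 * 0.83 = 0.2822
Locus 5: 2 * 0.097 * 0.903 = 0.175182
Locus 6: 2 * 0.118 * 0.882 = 0.208152
Locus 7: 2 * 0.195 * 0.805 = 0.31395
Locus 8: 2 * 0.106 * 0.894 = 0.189528
Locus 9: 2 * 0.179 * 0.821 = 0.293918
Locus 10: 2 * 0.151 * 0.849 = 0.256398
Locus 11: 2 * 0.046 * 0.954 = 0.087768
RMP = 7.142e-08

7.142e-08


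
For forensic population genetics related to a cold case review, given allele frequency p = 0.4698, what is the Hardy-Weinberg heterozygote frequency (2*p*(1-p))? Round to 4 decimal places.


Hardy-Weinberg heterozygote frequency:
q = 1 - p = 1 - 0.4698 = 0.5302
2pq = 2 * 0.4698 * 0.5302 = 0.4982

0.4982


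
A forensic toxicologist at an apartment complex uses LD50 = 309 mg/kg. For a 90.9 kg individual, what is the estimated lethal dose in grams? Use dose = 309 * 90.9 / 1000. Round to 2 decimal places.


Lethal dose calculation:
Lethal dose = LD50 * body_weight / 1000
= 309 * 90.9 / 1000
= 28088.1 / 1000
= 28.09 g

28.09


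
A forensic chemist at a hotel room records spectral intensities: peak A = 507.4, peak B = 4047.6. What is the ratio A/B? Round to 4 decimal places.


Spectral peak ratio:
Peak A = 507.4 counts
Peak B = 4047.6 counts
Ratio = 507.4 / 4047.6 = 0.1254

0.1254


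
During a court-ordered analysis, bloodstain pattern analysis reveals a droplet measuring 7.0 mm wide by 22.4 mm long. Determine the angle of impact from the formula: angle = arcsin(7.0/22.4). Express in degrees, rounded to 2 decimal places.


Blood spatter impact angle calculation:
width / length = 7.0 / 22.4 = 0.3125
angle = arcsin(0.3125)
angle = 18.21 degrees

18.21


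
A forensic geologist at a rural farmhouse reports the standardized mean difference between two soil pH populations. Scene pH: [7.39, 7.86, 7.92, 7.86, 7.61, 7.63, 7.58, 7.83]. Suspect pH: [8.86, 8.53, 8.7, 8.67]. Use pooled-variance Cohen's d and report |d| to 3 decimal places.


Pooled-variance Cohen's d for soil pH comparison:
Scene mean = 61.68 / 8 = 7.71
Suspect mean = 34.76 / 4 = 8.69
Scene sample variance s_s^2 = 0.034171
Suspect sample variance s_c^2 = 0.018333
Pooled variance = ((n_s-1)*s_s^2 + (n_c-1)*s_c^2) / (n_s + n_c - 2) = 0.02942
Pooled SD = sqrt(0.02942) = 0.171523
Mean difference = -0.98
|d| = |-0.98| / 0.171523 = 5.714

5.714


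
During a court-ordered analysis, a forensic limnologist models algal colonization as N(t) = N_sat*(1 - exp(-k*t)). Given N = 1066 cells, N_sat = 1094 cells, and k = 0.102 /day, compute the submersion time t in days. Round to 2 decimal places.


PMSI from diatom colonization curve:
N / N_sat = 1066 / 1094 = 0.974406
1 - N/N_sat = 0.025594
ln(1 - N/N_sat) = -3.665397
t = -ln(1 - N/N_sat) / k = -(-3.665397) / 0.102 = 35.94 days

35.94


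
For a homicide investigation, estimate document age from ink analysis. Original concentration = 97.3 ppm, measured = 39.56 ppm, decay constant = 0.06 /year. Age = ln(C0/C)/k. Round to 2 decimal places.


Document age estimation:
C0/C = 97.3 / 39.56 = 2.459555
ln(C0/C) = 0.89998
t = 0.89998 / 0.06 = 15.00 years

15.00


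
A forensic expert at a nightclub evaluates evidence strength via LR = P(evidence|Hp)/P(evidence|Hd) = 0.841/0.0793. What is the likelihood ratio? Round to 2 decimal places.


Likelihood ratio calculation:
LR = P(E|Hp) / P(E|Hd)
LR = 0.841 / 0.0793
LR = 10.61

10.61


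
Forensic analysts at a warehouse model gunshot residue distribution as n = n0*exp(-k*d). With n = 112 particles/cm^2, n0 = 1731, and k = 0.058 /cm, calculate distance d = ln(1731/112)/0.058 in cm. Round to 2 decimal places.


GSR distance calculation:
n0/n = 1731 / 112 = 15.455357
ln(n0/n) = 2.737956
d = 2.737956 / 0.058 = 47.21 cm

47.21


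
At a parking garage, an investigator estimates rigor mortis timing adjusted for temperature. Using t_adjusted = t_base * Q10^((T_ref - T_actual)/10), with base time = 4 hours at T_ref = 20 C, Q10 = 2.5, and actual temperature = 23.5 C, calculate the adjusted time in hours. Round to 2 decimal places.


Rigor mortis time adjustment:
Exponent = (T_ref - T_actual) / 10 = (20 - 23.5) / 10 = -0.35
Q10 factor = 2.5^-0.35 = 0.72564
t_adjusted = 4 * 0.72564 = 2.90 hours

2.90


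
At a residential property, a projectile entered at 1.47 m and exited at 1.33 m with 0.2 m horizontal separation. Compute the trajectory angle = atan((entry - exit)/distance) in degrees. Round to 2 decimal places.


Bullet trajectory angle:
Height difference = 1.47 - 1.33 = 0.14 m
angle = atan(0.14 / 0.2)
angle = atan(0.7)
angle = 34.99 degrees

34.99


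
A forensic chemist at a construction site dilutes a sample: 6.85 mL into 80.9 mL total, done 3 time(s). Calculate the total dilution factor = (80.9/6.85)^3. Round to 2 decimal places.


Dilution factor calculation:
Single dilution = V_total / V_sample = 80.9 / 6.85 ≈ 11.810219
Number of dilutions = 3
Total DF = (80.9 / 6.85)^3 (full precision, rounded at the end) = 1647.30

1647.30


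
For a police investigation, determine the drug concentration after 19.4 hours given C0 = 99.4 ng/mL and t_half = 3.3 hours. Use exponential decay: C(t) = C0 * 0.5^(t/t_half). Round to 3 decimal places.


Drug concentration decay:
Number of half-lives = t / t_half = 19.4 / 3.3 = 5.878788
Decay factor = 0.5^5.878788 = 0.0169945
C(t) = 99.4 * 0.0169945 = 1.689 ng/mL

1.689


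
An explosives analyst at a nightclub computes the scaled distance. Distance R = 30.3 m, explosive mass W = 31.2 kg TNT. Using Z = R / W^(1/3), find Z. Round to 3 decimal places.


Scaled distance calculation:
W^(1/3) = 31.2^(1/3) = 3.148122
Z = R / W^(1/3) = 30.3 / 3.148122
Z = 9.625 m/kg^(1/3)

9.625


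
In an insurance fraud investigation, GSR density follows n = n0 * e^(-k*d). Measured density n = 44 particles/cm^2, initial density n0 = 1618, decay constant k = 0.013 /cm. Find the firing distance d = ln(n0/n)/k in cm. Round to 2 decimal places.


GSR distance calculation:
n0/n = 1618 / 44 = 36.772727
ln(n0/n) = 3.604756
d = 3.604756 / 0.013 = 277.29 cm

277.29


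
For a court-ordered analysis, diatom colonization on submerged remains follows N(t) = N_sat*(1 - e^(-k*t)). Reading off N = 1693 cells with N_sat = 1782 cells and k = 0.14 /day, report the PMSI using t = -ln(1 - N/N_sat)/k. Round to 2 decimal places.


PMSI from diatom colonization curve:
N / N_sat = 1693 / 1782 = 0.950056
1 - N/N_sat = 0.049944
ln(1 - N/N_sat) = -2.996853
t = -ln(1 - N/N_sat) / k = -(-2.996853) / 0.14 = 21.41 days

21.41


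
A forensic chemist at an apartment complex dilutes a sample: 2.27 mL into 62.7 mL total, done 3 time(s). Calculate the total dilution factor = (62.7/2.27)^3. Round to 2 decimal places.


Dilution factor calculation:
Single dilution = V_total / V_sample = 62.7 / 2.27 ≈ 27.621145
Number of dilutions = 3
Total DF = (62.7 / 2.27)^3 (full precision, rounded at the end) = 21072.94

21072.94


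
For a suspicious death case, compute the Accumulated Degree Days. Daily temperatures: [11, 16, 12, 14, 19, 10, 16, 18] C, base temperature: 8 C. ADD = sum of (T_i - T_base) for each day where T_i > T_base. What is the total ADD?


Computing ADD day by day:
Day 1: max(0, 11 - 8) = 3
Day 2: max(0, 16 - 8) = 8
Day 3: max(0, 12 - 8) = 4
Day 4: max(0, 14 - 8) = 6
Day 5: max(0, 19 - 8) = 11
Day 6: max(0, 10 - 8) = 2
Day 7: max(0, 16 - 8) = 8
Day 8: max(0, 18 - 8) = 10
Total ADD = 52

52


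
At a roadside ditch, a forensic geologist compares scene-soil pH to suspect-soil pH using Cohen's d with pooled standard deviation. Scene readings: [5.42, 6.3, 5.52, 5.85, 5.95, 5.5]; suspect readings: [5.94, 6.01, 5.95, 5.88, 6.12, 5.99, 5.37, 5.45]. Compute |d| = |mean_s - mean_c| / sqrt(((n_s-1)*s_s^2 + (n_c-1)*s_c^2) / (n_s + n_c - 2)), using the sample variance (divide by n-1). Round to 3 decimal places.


Pooled-variance Cohen's d for soil pH comparison:
Scene mean = 34.54 / 6 = 5.756667
Suspect mean = 46.71 / 8 = 5.83875
Scene sample variance s_s^2 = 0.115307
Suspect sample variance s_c^2 = 0.075212
Pooled variance = ((n_s-1)*s_s^2 + (n_c-1)*s_c^2) / (n_s + n_c - 2) = 0.091918
Pooled SD = sqrt(0.091918) = 0.30318
Mean difference = -0.082083
|d| = |-0.082083| / 0.30318 = 0.271

0.271


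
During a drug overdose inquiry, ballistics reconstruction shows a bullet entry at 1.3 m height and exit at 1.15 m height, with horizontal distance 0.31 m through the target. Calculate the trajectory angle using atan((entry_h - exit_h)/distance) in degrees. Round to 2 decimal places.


Bullet trajectory angle:
Height difference = 1.3 - 1.15 = 0.15 m
angle = atan(0.15 / 0.31)
angle = atan(0.483871)
angle = 25.82 degrees

25.82


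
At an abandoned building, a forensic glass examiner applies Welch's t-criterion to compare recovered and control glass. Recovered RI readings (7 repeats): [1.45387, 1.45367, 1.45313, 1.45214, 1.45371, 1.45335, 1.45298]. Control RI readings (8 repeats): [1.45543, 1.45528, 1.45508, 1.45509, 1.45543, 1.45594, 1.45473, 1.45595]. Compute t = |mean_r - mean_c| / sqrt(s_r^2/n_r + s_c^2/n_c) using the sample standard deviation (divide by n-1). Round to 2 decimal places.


Welch's t-criterion for glass RI comparison:
Recovered mean = sum / n_r = 10.17285 / 7 = 1.4532643
Control mean = sum / n_c = 11.64293 / 8 = 1.4553662
Recovered sample variance s_r^2 = 3.50062e-07
Control sample variance s_c^2 = 1.7837e-07
Welch SE (unpooled) = sqrt(s_r^2/n_r + s_c^2/n_c) = sqrt(5.00088e-08 + 2.22962e-08) = sqrt(7.2305e-08) = 0.000268896
|mean_r - mean_c| = 0.00210196
t = 0.00210196 / 0.000268896 = 7.82

7.82


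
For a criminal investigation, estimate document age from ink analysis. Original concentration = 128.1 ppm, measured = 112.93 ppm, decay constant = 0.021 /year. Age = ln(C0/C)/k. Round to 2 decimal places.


Document age estimation:
C0/C = 128.1 / 112.93 = 1.134331
ln(C0/C) = 0.126043
t = 0.126043 / 0.021 = 6.00 years

6.00


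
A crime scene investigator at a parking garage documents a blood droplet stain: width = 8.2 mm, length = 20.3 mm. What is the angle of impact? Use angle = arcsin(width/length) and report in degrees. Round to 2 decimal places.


Blood spatter impact angle calculation:
width / length = 8.2 / 20.3 = 0.403941
angle = arcsin(0.403941)
angle = 23.82 degrees

23.82


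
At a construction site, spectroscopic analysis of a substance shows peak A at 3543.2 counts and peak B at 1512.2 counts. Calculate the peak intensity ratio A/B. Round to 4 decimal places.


Spectral peak ratio:
Peak A = 3543.2 counts
Peak B = 1512.2 counts
Ratio = 3543.2 / 1512.2 = 2.3431

2.3431


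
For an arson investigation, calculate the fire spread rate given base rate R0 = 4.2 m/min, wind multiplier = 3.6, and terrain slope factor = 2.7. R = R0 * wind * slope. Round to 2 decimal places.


Fire spread rate calculation:
R = R0 * wind_factor * slope_factor
= 4.2 * 3.6 * 2.7
= 15.12 * 2.7
= 40.82 m/min

40.82


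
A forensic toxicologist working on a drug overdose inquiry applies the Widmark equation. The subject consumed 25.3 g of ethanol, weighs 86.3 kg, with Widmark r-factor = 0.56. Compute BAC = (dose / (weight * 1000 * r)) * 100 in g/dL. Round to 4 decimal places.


Applying the Widmark formula:
BAC = (dose_g / (body_wt * 1000 * r)) * 100
Denominator = 86.3 * 1000 * 0.56 = 48328
BAC = (25.3 / 48328) * 100
BAC = 0.0524 g/dL

0.0524


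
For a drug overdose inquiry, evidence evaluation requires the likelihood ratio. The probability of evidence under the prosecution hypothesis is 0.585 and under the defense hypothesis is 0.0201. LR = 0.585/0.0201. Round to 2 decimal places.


Likelihood ratio calculation:
LR = P(E|Hp) / P(E|Hd)
LR = 0.585 / 0.0201
LR = 29.10

29.10


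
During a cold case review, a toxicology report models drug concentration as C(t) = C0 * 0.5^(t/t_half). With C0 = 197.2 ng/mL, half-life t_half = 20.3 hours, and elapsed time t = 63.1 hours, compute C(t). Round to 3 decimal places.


Drug concentration decay:
Number of half-lives = t / t_half = 63.1 / 20.3 = 3.108374
Decay factor = 0.5^3.108374 = 0.11595412
C(t) = 197.2 * 0.11595412 = 22.866 ng/mL

22.866


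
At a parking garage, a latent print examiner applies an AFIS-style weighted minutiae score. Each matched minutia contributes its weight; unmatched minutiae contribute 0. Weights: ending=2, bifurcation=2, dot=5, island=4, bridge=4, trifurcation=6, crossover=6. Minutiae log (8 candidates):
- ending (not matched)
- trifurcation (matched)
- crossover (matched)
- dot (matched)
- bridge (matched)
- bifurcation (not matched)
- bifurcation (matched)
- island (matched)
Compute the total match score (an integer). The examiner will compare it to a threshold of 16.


Weighted minutiae match score:
  ending: not matched, +0
  trifurcation: matched, +6 (running total 6)
  crossover: matched, +6 (running total 12)
  dot: matched, +5 (running total 17)
  bridge: matched, +4 (running total 21)
  bifurcation: not matched, +0
  bifurcation: matched, +2 (running total 23)
  island: matched, +4 (running total 27)
Total score = 27
Threshold = 16; verdict = identification

27


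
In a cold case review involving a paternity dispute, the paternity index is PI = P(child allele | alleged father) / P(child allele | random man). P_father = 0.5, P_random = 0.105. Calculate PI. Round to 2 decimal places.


Paternity Index calculation:
PI = P(allele|father) / P(allele|random)
PI = 0.5 / 0.105
PI = 4.76

4.76


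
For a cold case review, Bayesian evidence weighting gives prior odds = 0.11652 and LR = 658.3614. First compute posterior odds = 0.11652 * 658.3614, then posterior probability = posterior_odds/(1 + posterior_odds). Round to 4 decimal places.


Bayesian evidence evaluation:
Posterior odds = prior_odds * LR = 0.11652 * 658.3614 = 76.71227
Posterior probability = posterior_odds / (1 + posterior_odds)
= 76.71227 / (1 + 76.71227)
= 76.71227 / 77.71227
= 0.9871

0.9871


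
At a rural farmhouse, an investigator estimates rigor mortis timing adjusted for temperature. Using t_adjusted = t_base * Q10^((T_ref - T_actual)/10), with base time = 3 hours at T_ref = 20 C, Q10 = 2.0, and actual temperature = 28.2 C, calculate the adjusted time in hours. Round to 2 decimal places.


Rigor mortis time adjustment:
Exponent = (T_ref - T_actual) / 10 = (20 - 28.2) / 10 = -0.82
Q10 factor = 2.0^-0.82 = 0.56644
t_adjusted = 3 * 0.56644 = 1.70 hours

1.70


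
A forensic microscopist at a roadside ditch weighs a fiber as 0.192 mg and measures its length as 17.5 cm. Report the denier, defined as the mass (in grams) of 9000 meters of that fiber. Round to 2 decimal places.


Denier calculation:
Mass in grams = 0.192 mg / 1000 = 0.000192 g
Length in meters = 17.5 cm / 100 = 0.175 m
Linear density = mass / length = 0.000192 / 0.175 = 0.00109714 g/m
Denier = (g/m) * 9000 = 0.00109714 * 9000 = 9.87

9.87


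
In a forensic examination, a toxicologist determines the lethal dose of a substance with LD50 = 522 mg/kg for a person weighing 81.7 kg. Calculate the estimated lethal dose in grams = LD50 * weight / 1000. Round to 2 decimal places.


Lethal dose calculation:
Lethal dose = LD50 * body_weight / 1000
= 522 * 81.7 / 1000
= 42647.4 / 1000
= 42.65 g

42.65


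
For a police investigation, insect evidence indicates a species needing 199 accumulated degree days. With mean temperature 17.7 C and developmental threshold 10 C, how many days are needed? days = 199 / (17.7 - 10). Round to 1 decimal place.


Insect development time:
Effective temperature = avg_temp - T_base = 17.7 - 10 = 7.7 C
Days = ADD / effective_temp = 199 / 7.7 = 25.8 days

25.8


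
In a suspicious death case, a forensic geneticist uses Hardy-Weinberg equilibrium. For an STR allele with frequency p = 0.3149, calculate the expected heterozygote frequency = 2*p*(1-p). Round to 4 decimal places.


Hardy-Weinberg heterozygote frequency:
q = 1 - p = 1 - 0.3149 = 0.6851
2pq = 2 * 0.3149 * 0.6851 = 0.4315

0.4315


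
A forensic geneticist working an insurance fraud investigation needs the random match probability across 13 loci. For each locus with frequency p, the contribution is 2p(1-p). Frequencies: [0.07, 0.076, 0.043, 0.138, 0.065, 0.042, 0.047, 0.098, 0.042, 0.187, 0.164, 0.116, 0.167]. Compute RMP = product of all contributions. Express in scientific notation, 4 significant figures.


Computing RMP for 13 loci:
Locus 1: 2 * 0.07 * 0.93 = 0.1302
Locus 2: 2 * 0.076 * 0.924 = 0.140448
Locus 3: 2 * 0.043 * 0.957 = 0.082302
Locus 4: 2 * 0.138 * 0.862 = 0.237912
Locus 5: 2 * 0.065 * 0.935 = 0.12155
Locus 6: 2 * 0.042 * 0.958 = 0.080472
Locus 7: 2 * 0.047 * 0.953 = 0.089582
Locus 8: 2 * 0.098 * 0.902 = 0.176792
Locus 9: 2 * 0.042 * 0.958 = 0.080472
Locus 10: 2 * 0.187 * 0.813 = 0.304062
Locus 11: 2 * 0.164 * 0.836 = 0.274208
Locus 12: 2 * 0.116 * 0.884 = 0.205088
Locus 13: 2 * 0.167 * 0.833 = 0.278222
RMP = 2.124e-11

2.124e-11
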